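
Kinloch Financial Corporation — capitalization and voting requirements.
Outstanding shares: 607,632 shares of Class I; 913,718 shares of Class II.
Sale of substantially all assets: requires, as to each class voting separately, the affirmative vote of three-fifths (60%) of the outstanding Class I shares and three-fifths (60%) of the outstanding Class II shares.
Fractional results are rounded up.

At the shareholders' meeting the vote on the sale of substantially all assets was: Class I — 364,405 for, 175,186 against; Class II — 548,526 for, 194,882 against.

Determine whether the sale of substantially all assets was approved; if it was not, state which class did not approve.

Class I: 3/5 of 607632 = 364579.20, rounded up to 364580; 364,580 required, 364,405 in favor — not approved.
Class II: 3/5 of 913718 = 548230.80, rounded up to 548231; 548,231 required, 548,526 in favor — approved.

Not approved — the Class I shares did not give the required vote.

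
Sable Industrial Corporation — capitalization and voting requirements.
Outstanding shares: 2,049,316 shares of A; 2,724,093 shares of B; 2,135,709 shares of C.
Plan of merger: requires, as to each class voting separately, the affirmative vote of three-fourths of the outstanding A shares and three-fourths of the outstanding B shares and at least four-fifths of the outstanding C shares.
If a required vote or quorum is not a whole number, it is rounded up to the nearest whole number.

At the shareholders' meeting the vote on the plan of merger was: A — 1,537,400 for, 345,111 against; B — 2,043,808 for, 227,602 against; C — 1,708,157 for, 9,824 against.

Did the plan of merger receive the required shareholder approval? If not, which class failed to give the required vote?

A: 3/4 of 2049316 = 1536987; 1,536,987 required, 1,537,400 in favor — approved.
B: 3/4 of 2724093 = 2043069.75, rounded up to 2043070; 2,043,070 required, 2,043,808 in favor — approved.
C: 4/5 of 2135709 = 1708567.20, rounded up to 1708568; 1,708,568 required, 1,708,157 in favor — not approved.

Not approved — the C shares did not give the required vote.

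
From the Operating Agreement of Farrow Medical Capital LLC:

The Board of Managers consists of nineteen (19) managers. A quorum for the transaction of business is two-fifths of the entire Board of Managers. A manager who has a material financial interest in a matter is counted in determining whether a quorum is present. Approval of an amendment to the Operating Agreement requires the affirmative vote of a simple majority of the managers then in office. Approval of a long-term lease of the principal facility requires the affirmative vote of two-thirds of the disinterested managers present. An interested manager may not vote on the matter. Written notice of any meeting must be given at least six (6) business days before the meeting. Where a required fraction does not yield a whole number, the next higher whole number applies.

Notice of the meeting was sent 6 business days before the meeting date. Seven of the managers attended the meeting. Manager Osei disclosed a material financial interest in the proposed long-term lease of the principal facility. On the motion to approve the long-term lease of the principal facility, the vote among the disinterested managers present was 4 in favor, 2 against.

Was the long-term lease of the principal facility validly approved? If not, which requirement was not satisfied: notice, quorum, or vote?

Invalid — quorum requirement not satisfied.

Notice: 6 business days given; 6 required (6 ≥ 6). Satisfied.
Quorum: 7 present (interested managers count toward quorum); quorum is 8. Not satisfied.
Vote: the long-term lease of the principal facility requires two-thirds of the disinterested managers present (7 − 1 = 6). 2/3 of 6 = 4, so 4 affirmative votes are needed; 4 voted in favor. Satisfied. (Moot — without a quorum no business can be validly transacted.)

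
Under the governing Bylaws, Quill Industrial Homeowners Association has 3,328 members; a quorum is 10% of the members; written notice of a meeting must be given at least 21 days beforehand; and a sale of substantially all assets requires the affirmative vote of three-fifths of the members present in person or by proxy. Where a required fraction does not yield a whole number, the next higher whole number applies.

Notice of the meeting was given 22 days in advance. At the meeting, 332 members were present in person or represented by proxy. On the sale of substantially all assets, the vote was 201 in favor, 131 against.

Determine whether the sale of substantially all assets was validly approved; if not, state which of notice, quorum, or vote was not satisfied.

Invalid — quorum requirement not satisfied.

Notice: 22 days given; 21 required. Satisfied.
Quorum: 10% of 3,328 = 332.80, rounded up to 333; 332 present. Not satisfied.
Vote: requires three-fifths of those present (332); 3/5 of 332 = 199.20, rounded up to 200, so 200 needed; 201 in favor. Satisfied.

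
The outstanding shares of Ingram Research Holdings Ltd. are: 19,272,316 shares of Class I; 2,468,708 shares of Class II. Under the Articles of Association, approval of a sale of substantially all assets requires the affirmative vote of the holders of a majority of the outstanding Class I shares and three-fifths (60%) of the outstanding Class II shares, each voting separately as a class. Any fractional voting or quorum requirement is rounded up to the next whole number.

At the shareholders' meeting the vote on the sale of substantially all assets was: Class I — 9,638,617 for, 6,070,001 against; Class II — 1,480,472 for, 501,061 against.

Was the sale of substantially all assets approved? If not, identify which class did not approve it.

Not approved — the Class II shares did not give the required vote.

Class I: a majority of 19272316 is 9636159; 9,636,159 required, 9,638,617 in favor — approved.
Class II: 3/5 of 2468708 = 1481224.80, rounded up to 1481225; 1,481,225 required, 1,480,472 in favor — not approved.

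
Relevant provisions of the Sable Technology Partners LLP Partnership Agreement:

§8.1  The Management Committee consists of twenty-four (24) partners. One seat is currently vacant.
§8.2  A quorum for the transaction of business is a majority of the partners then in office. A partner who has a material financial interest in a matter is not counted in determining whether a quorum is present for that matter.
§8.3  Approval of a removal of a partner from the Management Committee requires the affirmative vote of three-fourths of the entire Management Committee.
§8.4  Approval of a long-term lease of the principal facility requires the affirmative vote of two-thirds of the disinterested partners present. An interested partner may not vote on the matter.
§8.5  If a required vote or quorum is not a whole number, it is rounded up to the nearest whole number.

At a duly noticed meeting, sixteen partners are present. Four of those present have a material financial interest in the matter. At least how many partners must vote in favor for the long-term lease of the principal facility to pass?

The long-term lease of the principal facility requires two-thirds of the disinterested partners present (16 − 4 = 12).
2/3 of 12 = 8.

8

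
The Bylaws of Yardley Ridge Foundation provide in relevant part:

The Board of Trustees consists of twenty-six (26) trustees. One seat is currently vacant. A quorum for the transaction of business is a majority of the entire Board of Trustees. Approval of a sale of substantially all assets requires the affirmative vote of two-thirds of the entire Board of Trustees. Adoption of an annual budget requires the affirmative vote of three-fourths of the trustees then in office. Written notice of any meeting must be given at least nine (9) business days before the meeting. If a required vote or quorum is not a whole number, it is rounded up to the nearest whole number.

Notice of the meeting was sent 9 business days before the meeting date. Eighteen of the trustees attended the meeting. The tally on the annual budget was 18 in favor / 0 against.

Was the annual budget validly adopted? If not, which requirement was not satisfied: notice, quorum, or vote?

Invalid — vote requirement not satisfied.

Notice: 9 business days given; 9 required (9 ≥ 9). Satisfied.
Quorum: 18 present; quorum is 14. Satisfied.
Vote: the annual budget requires three-fourths of the trustees then in office (25). 3/4 of 25 = 18.75, rounded up to 19, so 19 affirmative votes are needed; 18 voted in favor. Not satisfied.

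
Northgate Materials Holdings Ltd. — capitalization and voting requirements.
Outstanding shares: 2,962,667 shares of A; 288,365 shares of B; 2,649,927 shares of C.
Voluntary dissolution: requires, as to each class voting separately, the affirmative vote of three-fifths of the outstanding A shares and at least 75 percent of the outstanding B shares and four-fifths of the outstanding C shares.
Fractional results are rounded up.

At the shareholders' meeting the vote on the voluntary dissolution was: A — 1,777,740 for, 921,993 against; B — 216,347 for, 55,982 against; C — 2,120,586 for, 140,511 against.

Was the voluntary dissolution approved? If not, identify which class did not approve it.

A: 3/5 of 2962667 = 1777600.20, rounded up to 1777601; 1,777,601 required, 1,777,740 in favor — approved.
B: 3/4 of 288365 = 216273.75, rounded up to 216274; 216,274 required, 216,347 in favor — approved.
C: 4/5 of 2649927 = 2119941.60, rounded up to 2119942; 2,119,942 required, 2,120,586 in favor — approved.

Approved — every class gave the required vote.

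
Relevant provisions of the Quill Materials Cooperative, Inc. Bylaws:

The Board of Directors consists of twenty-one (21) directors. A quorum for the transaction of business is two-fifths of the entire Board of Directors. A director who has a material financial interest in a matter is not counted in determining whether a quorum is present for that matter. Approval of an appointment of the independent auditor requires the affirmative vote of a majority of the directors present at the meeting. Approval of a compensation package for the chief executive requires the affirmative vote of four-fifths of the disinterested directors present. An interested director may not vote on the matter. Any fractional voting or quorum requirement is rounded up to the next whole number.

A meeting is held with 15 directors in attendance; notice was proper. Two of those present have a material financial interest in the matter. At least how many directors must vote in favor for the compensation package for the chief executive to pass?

The compensation package for the chief executive requires four-fifths of the disinterested directors present (15 − 2 = 13).
4/5 of 13 = 10.40, rounded up to 11.

11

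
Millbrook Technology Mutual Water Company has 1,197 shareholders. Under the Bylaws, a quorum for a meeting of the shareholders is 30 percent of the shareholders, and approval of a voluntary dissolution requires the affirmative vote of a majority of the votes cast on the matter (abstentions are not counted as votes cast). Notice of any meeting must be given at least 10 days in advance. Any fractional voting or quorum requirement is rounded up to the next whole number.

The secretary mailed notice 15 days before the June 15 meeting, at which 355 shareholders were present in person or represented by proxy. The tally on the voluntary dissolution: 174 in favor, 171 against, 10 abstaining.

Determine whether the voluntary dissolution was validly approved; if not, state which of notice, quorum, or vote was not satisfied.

Notice: 15 days given; 10 required. Satisfied.
Quorum: 30% of 1,197 = 359.10, rounded up to 360; 355 present. Not satisfied.
Vote: requires a majority of the votes cast (355 − 10 abstaining = 345); a majority of 345 is 173, so 173 needed; 174 in favor. Satisfied.

Invalid — quorum requirement not satisfied.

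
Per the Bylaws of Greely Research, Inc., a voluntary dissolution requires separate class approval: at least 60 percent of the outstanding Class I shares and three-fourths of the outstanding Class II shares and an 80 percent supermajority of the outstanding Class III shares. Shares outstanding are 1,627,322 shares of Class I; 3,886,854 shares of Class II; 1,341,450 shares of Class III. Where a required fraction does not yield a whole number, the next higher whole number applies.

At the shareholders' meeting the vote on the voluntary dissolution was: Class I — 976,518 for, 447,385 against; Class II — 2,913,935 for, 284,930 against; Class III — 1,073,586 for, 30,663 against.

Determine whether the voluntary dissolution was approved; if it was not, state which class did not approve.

Class I: 3/5 of 1627322 = 976393.20, rounded up to 976394; 976,394 required, 976,518 in favor — approved.
Class II: 3/4 of 3886854 = 2915140.50, rounded up to 2915141; 2,915,141 required, 2,913,935 in favor — not approved.
Class III: 4/5 of 1341450 = 1073160; 1,073,160 required, 1,073,586 in favor — approved.

Not approved — the Class II shares did not give the required vote.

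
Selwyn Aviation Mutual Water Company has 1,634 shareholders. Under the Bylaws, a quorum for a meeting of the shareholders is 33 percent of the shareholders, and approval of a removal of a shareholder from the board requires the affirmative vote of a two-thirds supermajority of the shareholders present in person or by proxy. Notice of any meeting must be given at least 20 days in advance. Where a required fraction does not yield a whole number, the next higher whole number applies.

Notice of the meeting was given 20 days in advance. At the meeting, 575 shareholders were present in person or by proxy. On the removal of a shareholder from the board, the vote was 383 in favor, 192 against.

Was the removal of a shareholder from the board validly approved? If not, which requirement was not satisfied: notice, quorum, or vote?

Invalid — vote requirement not satisfied.

Notice: 20 days given; 20 required. Satisfied.
Quorum: 33% of 1,634 = 539.22, rounded up to 540; 575 present. Satisfied.
Vote: requires two-thirds of those present (575); 2/3 of 575 = 383.33, rounded up to 384, so 384 needed; 383 in favor. Not satisfied.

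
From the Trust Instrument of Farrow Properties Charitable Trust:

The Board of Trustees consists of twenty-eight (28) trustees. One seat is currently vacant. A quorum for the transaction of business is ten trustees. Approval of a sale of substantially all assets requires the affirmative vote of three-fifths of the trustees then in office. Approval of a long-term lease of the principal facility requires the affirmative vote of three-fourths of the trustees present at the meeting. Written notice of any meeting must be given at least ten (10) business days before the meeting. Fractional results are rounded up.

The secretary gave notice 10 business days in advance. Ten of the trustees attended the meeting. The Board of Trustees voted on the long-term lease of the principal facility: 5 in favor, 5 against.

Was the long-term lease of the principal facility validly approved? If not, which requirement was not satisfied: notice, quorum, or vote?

Notice: 10 business days given; 10 required (10 ≥ 10). Satisfied.
Quorum: 10 present; quorum is 10. Satisfied.
Vote: the long-term lease of the principal facility requires three-fourths of the trustees present (10). 3/4 of 10 = 7.50, rounded up to 8, so 8 affirmative votes are needed; 5 voted in favor. Not satisfied.

Invalid — vote requirement not satisfied.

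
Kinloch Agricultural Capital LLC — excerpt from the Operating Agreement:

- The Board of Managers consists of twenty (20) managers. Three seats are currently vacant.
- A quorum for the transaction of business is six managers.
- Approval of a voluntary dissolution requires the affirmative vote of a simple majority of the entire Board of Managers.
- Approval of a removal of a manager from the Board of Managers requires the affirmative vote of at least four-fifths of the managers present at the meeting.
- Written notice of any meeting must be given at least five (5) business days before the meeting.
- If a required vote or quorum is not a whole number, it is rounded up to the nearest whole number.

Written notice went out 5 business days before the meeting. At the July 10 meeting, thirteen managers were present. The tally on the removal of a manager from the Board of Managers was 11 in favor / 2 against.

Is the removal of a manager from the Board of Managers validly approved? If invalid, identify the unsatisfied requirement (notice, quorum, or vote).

Valid — all requirements satisfied.

Notice: 5 business days given; 5 required (5 ≥ 5). Satisfied.
Quorum: 13 present; quorum is 6. Satisfied.
Vote: the removal of a manager from the Board of Managers requires four-fifths of the managers present (13). 4/5 of 13 = 10.40, rounded up to 11, so 11 affirmative votes are needed; 11 voted in favor. Satisfied.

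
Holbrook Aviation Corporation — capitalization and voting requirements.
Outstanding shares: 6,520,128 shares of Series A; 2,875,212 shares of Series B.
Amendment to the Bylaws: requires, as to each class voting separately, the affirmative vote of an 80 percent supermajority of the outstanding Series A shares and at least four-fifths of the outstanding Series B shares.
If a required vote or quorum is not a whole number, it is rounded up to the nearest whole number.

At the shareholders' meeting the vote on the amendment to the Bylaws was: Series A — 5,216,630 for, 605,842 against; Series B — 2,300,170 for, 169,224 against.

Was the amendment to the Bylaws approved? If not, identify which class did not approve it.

Approved — every class gave the required vote.

Series A: 4/5 of 6520128 = 5216102.40, rounded up to 5216103; 5,216,103 required, 5,216,630 in favor — approved.
Series B: 4/5 of 2875212 = 2300169.60, rounded up to 2300170; 2,300,170 required, 2,300,170 in favor — approved.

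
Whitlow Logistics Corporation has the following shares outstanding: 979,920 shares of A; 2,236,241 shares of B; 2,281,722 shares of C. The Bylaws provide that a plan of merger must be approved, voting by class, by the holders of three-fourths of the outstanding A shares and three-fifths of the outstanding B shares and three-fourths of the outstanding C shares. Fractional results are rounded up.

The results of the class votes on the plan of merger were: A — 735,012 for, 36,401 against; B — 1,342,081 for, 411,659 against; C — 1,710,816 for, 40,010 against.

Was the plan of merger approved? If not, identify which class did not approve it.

Not approved — the C shares did not give the required vote.

A: 3/4 of 979920 = 734940; 734,940 required, 735,012 in favor — approved.
B: 3/5 of 2236241 = 1341744.60, rounded up to 1341745; 1,341,745 required, 1,342,081 in favor — approved.
C: 3/4 of 2281722 = 1711291.50, rounded up to 1711292; 1,711,292 required, 1,710,816 in favor — not approved.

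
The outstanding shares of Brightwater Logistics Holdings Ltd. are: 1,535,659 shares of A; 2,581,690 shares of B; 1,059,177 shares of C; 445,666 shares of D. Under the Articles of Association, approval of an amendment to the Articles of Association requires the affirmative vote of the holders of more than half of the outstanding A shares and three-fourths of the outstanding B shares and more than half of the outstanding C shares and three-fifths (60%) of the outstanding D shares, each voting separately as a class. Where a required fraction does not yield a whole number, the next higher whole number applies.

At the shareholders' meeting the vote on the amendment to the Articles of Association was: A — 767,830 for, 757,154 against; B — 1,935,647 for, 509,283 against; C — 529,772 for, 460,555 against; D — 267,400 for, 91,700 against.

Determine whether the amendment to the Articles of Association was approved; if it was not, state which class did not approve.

Not approved — the B shares did not give the required vote.

A: a majority of 1535659 is 767830; 767,830 required, 767,830 in favor — approved.
B: 3/4 of 2581690 = 1936267.50, rounded up to 1936268; 1,936,268 required, 1,935,647 in favor — not approved.
C: a majority of 1059177 is 529589; 529,589 required, 529,772 in favor — approved.
D: 3/5 of 445666 = 267399.60, rounded up to 267400; 267,400 required, 267,400 in favor — approved.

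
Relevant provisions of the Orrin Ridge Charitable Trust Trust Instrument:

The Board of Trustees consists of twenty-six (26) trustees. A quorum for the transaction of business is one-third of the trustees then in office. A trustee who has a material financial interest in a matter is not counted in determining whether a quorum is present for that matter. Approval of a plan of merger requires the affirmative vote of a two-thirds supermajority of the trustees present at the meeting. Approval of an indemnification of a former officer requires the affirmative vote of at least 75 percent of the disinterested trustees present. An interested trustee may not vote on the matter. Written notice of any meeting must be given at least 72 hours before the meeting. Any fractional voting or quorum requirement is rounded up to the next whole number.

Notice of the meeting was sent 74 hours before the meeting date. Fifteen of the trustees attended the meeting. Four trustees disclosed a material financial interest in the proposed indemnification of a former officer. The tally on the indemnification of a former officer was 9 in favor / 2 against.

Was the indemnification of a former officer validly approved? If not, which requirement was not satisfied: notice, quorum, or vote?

Valid — all requirements satisfied.

Notice: 74 hours given; 72 required (74 ≥ 72). Satisfied.
Quorum: 15 present, but the 4 interested trustees do not count, leaving 11. Quorum is 9. Satisfied.
Vote: the indemnification of a former officer requires three-fourths of the disinterested trustees present (15 − 4 = 11). 3/4 of 11 = 8.25, rounded up to 9, so 9 affirmative votes are needed; 9 voted in favor. Satisfied.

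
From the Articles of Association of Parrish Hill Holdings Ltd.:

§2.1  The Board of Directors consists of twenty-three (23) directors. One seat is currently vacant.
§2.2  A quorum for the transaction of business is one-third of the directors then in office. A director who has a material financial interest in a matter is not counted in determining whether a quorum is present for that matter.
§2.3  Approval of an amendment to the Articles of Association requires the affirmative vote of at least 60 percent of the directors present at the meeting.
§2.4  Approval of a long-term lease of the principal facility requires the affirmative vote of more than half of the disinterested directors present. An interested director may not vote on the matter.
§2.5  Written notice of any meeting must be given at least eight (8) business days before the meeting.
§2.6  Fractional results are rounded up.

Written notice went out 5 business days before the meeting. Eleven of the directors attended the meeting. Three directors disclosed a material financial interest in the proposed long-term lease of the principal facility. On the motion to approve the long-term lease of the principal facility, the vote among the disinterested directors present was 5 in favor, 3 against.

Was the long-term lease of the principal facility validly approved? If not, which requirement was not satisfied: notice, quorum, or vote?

Invalid — notice requirement not satisfied.

Notice: 5 business days given; 8 required (5 < 8). Not satisfied.
Quorum: 11 present, but the 3 interested directors do not count, leaving 8. Quorum is 8. Satisfied.
Vote: the long-term lease of the principal facility requires a majority of the disinterested directors present (11 − 3 = 8). A majority of 8 is 5, so 5 affirmative votes are needed; 5 voted in favor. Satisfied.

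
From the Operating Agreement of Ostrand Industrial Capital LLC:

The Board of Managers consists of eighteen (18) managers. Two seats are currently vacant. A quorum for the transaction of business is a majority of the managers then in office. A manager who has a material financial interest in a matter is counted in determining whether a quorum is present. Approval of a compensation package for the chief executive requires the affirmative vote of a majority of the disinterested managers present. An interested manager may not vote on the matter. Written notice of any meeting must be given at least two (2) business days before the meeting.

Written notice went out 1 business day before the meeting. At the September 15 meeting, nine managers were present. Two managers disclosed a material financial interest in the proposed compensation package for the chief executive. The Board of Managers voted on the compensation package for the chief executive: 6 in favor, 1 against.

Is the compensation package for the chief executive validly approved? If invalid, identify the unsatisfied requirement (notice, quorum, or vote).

Invalid — notice requirement not satisfied.

Notice: 1 business day given; 2 required (1 < 2). Not satisfied.
Quorum: 9 present (interested managers count toward quorum); quorum is 9. Satisfied.
Vote: the compensation package for the chief executive requires a majority of the disinterested managers present (9 − 2 = 7). A majority of 7 is 4, so 4 affirmative votes are needed; 6 voted in favor. Satisfied.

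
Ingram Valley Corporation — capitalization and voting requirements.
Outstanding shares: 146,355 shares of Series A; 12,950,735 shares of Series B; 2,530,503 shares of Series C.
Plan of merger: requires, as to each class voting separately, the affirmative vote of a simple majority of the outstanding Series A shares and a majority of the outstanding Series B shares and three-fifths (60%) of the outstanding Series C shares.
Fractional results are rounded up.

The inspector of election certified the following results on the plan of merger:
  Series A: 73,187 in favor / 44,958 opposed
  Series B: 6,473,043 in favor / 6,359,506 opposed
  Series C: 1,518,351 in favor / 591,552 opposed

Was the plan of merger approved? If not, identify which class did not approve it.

Series A: a majority of 146355 is 73178; 73,178 required, 73,187 in favor — approved.
Series B: a majority of 12950735 is 6475368; 6,475,368 required, 6,473,043 in favor — not approved.
Series C: 3/5 of 2530503 = 1518301.80, rounded up to 1518302; 1,518,302 required, 1,518,351 in favor — approved.

Not approved — the Series B shares did not give the required vote.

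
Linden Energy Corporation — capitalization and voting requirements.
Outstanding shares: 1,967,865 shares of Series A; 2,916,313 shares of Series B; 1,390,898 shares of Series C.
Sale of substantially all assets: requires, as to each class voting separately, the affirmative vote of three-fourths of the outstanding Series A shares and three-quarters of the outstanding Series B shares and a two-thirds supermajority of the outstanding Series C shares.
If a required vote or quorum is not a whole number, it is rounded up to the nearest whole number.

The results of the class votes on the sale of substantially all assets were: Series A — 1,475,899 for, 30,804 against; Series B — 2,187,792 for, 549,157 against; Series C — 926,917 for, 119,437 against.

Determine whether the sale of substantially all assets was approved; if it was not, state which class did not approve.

Not approved — the Series C shares did not give the required vote.

Series A: 3/4 of 1967865 = 1475898.75, rounded up to 1475899; 1,475,899 required, 1,475,899 in favor — approved.
Series B: 3/4 of 2916313 = 2187234.75, rounded up to 2187235; 2,187,235 required, 2,187,792 in favor — approved.
Series C: 2/3 of 1390898 = 927265.33, rounded up to 927266; 927,266 required, 926,917 in favor — not approved.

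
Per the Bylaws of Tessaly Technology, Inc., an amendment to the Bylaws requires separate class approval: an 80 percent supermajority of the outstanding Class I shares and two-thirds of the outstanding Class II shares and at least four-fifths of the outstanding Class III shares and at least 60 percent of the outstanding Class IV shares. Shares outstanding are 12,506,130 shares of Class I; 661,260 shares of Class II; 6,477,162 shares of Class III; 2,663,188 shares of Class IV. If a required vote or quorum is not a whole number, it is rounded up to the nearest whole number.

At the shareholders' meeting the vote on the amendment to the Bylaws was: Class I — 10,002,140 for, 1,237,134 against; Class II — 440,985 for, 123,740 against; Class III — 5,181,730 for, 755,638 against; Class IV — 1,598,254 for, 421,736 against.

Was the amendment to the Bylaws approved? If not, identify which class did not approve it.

Not approved — the Class I shares did not give the required vote.

Class I: 4/5 of 12506130 = 10004904; 10,004,904 required, 10,002,140 in favor — not approved.
Class II: 2/3 of 661260 = 440840; 440,840 required, 440,985 in favor — approved.
Class III: 4/5 of 6477162 = 5181729.60, rounded up to 5181730; 5,181,730 required, 5,181,730 in favor — approved.
Class IV: 3/5 of 2663188 = 1597912.80, rounded up to 1597913; 1,597,913 required, 1,598,254 in favor — approved.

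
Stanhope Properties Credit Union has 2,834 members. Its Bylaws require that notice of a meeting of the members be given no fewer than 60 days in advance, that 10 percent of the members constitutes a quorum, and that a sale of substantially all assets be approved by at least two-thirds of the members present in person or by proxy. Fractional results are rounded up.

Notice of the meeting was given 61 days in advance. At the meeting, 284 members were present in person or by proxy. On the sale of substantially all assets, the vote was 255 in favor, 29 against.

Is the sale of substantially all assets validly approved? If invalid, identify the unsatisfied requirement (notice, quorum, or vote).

Valid — all requirements satisfied.

Notice: 61 days given; 60 required. Satisfied.
Quorum: 10% of 2,834 = 283.40, rounded up to 284; 284 present. Satisfied.
Vote: requires two-thirds of those present (284); 2/3 of 284 = 189.33, rounded up to 190, so 190 needed; 255 in favor. Satisfied.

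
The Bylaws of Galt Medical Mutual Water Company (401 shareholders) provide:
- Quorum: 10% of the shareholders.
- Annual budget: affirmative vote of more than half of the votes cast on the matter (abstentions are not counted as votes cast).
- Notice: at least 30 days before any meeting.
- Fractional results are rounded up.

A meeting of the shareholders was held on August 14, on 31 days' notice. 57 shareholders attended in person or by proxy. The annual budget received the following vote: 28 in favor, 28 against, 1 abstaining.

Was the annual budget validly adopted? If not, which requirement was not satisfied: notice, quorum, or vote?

Invalid — vote requirement not satisfied.

Notice: 31 days given; 30 required. Satisfied.
Quorum: 10% of 401 = 40.10, rounded up to 41; 57 present. Satisfied.
Vote: requires a majority of the votes cast (57 − 1 abstaining = 56); a majority of 56 is 29, so 29 needed; 28 in favor. Not satisfied.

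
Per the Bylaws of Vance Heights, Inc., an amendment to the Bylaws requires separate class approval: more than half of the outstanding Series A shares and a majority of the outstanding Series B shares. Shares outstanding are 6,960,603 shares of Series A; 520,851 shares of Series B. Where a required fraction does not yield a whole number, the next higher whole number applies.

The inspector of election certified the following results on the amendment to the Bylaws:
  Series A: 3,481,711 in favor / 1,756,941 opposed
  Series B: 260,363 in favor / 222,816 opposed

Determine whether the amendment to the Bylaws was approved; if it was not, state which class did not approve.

Series A: a majority of 6960603 is 3480302; 3,480,302 required, 3,481,711 in favor — approved.
Series B: a majority of 520851 is 260426; 260,426 required, 260,363 in favor — not approved.

Not approved — the Series B shares did not give the required vote.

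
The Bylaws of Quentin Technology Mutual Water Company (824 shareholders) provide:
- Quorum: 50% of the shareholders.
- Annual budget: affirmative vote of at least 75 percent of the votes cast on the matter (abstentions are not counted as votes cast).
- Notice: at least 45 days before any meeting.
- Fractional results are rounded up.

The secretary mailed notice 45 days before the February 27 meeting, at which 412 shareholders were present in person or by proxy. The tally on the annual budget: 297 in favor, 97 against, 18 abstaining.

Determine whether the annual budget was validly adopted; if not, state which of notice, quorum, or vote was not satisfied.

Valid — all requirements satisfied.

Notice: 45 days given; 45 required. Satisfied.
Quorum: 50% of 824 = 412; 412 present. Satisfied.
Vote: requires three-fourths of the votes cast (412 − 18 abstaining = 394); 3/4 of 394 = 295.50, rounded up to 296, so 296 needed; 297 in favor. Satisfied.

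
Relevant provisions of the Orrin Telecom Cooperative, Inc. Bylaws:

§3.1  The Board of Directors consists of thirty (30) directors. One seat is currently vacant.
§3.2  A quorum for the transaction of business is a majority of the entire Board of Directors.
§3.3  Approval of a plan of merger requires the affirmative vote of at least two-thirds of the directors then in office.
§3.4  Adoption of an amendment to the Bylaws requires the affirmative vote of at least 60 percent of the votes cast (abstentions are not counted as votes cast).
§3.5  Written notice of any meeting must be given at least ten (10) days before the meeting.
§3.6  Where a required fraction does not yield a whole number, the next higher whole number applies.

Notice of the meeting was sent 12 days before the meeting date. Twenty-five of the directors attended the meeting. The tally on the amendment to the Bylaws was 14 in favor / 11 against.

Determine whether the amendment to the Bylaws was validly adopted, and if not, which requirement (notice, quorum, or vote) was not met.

Invalid — vote requirement not satisfied.

Notice: 12 days given; 10 required (12 ≥ 10). Satisfied.
Quorum: 25 present; quorum is 16. Satisfied.
Vote: the amendment to the Bylaws requires three-fifths of the votes cast (25). 3/5 of 25 = 15, so 15 affirmative votes are needed; 14 voted in favor. Not satisfied.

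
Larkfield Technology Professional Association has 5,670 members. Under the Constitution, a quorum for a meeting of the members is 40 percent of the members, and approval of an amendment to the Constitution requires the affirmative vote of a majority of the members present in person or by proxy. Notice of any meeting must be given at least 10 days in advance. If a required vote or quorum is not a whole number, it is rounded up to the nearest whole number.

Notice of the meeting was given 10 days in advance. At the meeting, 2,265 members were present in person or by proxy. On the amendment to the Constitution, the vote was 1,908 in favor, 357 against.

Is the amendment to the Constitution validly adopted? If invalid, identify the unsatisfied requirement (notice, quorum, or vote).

Notice: 10 days given; 10 required. Satisfied.
Quorum: 40% of 5,670 = 2,268; 2,265 present. Not satisfied.
Vote: requires a majority of those present (2,265); a majority of 2265 is 1133, so 1,133 needed; 1,908 in favor. Satisfied.

Invalid — quorum requirement not satisfied.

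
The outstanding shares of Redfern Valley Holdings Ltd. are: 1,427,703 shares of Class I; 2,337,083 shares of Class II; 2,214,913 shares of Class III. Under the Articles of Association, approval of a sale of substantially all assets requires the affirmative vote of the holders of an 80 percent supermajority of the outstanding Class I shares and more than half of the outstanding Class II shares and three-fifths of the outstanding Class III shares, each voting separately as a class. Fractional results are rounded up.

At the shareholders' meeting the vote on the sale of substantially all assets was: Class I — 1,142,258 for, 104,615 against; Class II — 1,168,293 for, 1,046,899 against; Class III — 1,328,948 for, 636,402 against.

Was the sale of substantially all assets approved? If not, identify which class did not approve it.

Not approved — the Class II shares did not give the required vote.

Class I: 4/5 of 1427703 = 1142162.40, rounded up to 1142163; 1,142,163 required, 1,142,258 in favor — approved.
Class II: a majority of 2337083 is 1168542; 1,168,542 required, 1,168,293 in favor — not approved.
Class III: 3/5 of 2214913 = 1328947.80, rounded up to 1328948; 1,328,948 required, 1,328,948 in favor — approved.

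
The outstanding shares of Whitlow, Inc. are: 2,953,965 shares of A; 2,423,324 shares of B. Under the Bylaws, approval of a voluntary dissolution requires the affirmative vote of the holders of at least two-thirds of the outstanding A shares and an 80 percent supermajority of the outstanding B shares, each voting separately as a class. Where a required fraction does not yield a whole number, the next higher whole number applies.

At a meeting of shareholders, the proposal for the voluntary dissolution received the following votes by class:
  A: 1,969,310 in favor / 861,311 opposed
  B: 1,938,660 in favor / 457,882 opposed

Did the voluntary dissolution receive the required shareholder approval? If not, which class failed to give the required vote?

Approved — every class gave the required vote.

A: 2/3 of 2953965 = 1969310; 1,969,310 required, 1,969,310 in favor — approved.
B: 4/5 of 2423324 = 1938659.20, rounded up to 1938660; 1,938,660 required, 1,938,660 in favor — approved.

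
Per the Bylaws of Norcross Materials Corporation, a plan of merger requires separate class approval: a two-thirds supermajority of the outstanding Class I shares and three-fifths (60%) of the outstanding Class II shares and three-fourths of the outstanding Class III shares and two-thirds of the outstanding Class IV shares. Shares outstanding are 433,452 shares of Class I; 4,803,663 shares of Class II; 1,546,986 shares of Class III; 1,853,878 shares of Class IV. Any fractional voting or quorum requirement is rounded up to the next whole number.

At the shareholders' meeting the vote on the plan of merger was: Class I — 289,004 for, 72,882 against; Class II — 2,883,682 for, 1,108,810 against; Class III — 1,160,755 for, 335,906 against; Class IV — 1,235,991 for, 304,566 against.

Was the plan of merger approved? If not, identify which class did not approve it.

Class I: 2/3 of 433452 = 288968; 288,968 required, 289,004 in favor — approved.
Class II: 3/5 of 4803663 = 2882197.80, rounded up to 2882198; 2,882,198 required, 2,883,682 in favor — approved.
Class III: 3/4 of 1546986 = 1160239.50, rounded up to 1160240; 1,160,240 required, 1,160,755 in favor — approved.
Class IV: 2/3 of 1853878 = 1235918.67, rounded up to 1235919; 1,235,919 required, 1,235,991 in favor — approved.

Approved — every class gave the required vote.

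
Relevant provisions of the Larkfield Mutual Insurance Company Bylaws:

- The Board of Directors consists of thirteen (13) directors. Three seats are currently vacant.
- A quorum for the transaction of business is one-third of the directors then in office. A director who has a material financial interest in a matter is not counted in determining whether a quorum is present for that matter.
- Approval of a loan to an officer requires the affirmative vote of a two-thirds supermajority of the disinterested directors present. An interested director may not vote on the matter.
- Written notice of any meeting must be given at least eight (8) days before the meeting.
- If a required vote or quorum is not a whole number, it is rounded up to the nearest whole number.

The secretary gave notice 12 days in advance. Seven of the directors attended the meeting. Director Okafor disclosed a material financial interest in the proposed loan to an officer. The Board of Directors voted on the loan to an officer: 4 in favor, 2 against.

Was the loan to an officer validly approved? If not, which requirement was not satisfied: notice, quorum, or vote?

Valid — all requirements satisfied.

Notice: 12 days given; 8 required (12 ≥ 8). Satisfied.
Quorum: 7 present, but the 1 interested director does not count, leaving 6. Quorum is 4. Satisfied.
Vote: the loan to an officer requires two-thirds of the disinterested directors present (7 − 1 = 6). 2/3 of 6 = 4, so 4 affirmative votes are needed; 4 voted in favor. Satisfied.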